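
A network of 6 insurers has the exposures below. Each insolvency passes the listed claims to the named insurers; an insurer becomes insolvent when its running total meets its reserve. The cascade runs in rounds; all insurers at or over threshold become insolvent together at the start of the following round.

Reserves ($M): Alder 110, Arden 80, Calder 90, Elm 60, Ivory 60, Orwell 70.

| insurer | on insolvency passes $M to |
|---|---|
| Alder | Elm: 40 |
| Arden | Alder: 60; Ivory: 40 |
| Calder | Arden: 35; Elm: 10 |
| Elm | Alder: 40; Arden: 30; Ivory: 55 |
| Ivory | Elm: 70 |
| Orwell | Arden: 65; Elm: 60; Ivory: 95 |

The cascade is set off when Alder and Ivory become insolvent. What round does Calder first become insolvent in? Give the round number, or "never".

Round 1 — Alder, Ivory become insolvent (initial).
  Elm: +40+70 → 110 ≥ 60
Round 2 — Elm becomes insolvent.
  Arden: +30 → 30 < 80
No further insolvencies.

never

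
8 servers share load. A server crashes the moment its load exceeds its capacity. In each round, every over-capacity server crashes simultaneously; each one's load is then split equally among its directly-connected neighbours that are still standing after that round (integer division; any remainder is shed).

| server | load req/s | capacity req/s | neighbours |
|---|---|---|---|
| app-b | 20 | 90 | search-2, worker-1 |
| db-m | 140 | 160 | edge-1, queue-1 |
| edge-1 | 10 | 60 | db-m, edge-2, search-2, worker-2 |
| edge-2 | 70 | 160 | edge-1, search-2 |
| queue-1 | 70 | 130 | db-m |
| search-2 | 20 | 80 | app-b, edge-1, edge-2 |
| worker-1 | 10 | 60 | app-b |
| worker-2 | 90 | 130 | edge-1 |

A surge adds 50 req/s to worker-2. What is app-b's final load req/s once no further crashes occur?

20

Round 1 — worker-2 at 140 > 130. worker-2 crashes.
  worker-2 sheds 140 req/s to edge-1: 140 each.
    edge-1: 10+140 = 150 > 60
Round 2 — edge-1 crashes.
  edge-1 sheds 150 req/s to db-m, edge-2, search-2: 50 each.
    db-m: 140+50 = 190 > 160
    edge-2: 70+50 = 120 ≤ 160
    search-2: 20+50 = 70 ≤ 80
Round 3 — db-m crashes.
  db-m sheds 190 req/s to queue-1: 190 each.
    queue-1: 70+190 = 260 > 130
Round 4 — queue-1 crashes.
  queue-1 sheds 260 req/s: no online neighbours, lost.
No further crashes.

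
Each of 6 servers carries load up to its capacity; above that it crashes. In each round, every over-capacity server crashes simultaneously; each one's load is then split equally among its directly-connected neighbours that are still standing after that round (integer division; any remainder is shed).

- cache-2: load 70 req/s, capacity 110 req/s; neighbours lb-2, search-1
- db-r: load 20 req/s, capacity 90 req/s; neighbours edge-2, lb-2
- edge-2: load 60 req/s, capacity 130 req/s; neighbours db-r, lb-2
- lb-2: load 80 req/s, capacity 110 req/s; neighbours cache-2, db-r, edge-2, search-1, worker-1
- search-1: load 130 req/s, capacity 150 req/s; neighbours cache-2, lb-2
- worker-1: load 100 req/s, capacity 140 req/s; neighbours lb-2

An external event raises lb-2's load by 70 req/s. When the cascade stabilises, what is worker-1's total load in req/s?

130

Round 1 — lb-2 at 150 > 110. lb-2 crashes.
  lb-2 sheds 150 req/s to cache-2, db-r, edge-2, search-1, worker-1: 30 each.
    cache-2: 70+30 = 100 ≤ 110
    db-r: 20+30 = 50 ≤ 90
    edge-2: 60+30 = 90 ≤ 130
    search-1: 130+30 = 160 > 150
    worker-1: 100+30 = 130 ≤ 140
Round 2 — search-1 crashes.
  search-1 sheds 160 req/s to cache-2: 160 each.
    cache-2: 100+160 = 260 > 110
Round 3 — cache-2 crashes.
  cache-2 sheds 260 req/s: no online neighbours, lost.
No further crashes.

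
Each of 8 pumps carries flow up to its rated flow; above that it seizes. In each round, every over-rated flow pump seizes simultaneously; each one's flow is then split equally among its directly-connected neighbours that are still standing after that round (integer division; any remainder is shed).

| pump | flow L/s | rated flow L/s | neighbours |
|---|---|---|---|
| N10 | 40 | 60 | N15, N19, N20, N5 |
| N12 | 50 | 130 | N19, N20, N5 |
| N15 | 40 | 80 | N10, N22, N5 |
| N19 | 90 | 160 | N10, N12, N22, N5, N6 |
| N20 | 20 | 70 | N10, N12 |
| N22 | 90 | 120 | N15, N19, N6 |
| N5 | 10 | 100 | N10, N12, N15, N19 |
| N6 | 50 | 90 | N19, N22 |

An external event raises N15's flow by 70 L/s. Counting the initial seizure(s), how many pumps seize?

Round 1 — N15 at 110 > 80. N15 seizes.
  N15 sheds 110 L/s to N10, N22, N5: 36 each (2 lost).
    N10: 40+36 = 76 > 60
    N22: 90+36 = 126 > 120
    N5: 10+36 = 46 ≤ 100
Round 2 — N10, N22 seize.
  N10 sheds 76 L/s to N19, N20, N5: 25 each (1 lost).
    N19: 90+25 = 115 ≤ 160
    N20: 20+25 = 45 ≤ 70
    N5: 46+25 = 71 ≤ 100
  N22 sheds 126 L/s to N19, N6: 63 each.
    N19: 115+63 = 178 > 160
    N6: 50+63 = 113 > 90
Round 3 — N19, N6 seize.
  N19 sheds 178 L/s to N12, N5: 89 each.
    N12: 50+89 = 139 > 130
    N5: 71+89 = 160 > 100
  N6 sheds 113 L/s: no online neighbours, lost.
Round 4 — N12, N5 seize.
  N12 sheds 139 L/s to N20: 139 each.
    N20: 45+139 = 184 > 70
  N5 sheds 160 L/s: no online neighbours, lost.
Round 5 — N20 seizes.
  N20 sheds 184 L/s: no online neighbours, lost.
No further seizures.

8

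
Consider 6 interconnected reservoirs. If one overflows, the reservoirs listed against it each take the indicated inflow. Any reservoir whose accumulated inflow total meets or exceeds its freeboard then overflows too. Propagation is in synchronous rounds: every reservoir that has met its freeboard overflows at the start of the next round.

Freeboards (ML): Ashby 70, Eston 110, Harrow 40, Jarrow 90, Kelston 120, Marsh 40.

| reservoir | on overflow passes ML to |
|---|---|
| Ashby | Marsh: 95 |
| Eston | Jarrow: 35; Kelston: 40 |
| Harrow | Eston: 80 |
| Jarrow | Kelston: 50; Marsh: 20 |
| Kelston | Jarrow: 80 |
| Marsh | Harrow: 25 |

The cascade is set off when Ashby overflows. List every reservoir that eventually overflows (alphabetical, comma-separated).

Round 1 — Ashby overflows (initial).
  Marsh: +95 → 95 ≥ 40
Round 2 — Marsh overflows.
  Harrow: +25 → 25 < 40
No further overflows.

Ashby, Marsh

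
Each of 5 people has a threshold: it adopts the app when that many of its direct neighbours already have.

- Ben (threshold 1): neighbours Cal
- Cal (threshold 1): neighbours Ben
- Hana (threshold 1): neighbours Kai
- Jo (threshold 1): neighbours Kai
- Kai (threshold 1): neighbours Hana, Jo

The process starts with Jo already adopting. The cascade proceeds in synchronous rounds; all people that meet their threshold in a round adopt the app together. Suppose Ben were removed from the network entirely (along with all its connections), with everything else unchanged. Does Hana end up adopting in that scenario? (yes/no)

yes

With Ben removed:
Round 1 — Jo adopts the app (initial).
Round 2 — checking thresholds:
  Kai: 1 of 2 neighbours ≥ 1, adopts the app.
Round 3 — checking thresholds:
  Hana: 1 of 1 neighbours ≥ 1, adopts the app.
Round 4 — no new adoptions; cascade stops.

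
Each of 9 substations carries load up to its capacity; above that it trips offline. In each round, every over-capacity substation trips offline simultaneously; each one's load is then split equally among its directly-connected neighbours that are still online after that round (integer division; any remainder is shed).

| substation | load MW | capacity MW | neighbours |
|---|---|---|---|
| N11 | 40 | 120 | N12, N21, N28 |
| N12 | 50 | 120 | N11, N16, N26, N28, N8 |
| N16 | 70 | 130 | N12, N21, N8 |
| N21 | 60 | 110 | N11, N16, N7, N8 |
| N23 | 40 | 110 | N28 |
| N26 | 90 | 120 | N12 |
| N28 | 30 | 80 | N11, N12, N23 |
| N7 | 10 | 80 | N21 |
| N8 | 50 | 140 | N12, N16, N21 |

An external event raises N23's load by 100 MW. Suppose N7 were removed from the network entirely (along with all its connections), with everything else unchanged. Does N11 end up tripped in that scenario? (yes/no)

yes

With N7 removed:
Round 1 — N23 at 140 > 110. N23 trips offline.
  N23 sheds 140 MW to N28: 140 each.
    N28: 30+140 = 170 > 80
Round 2 — N28 trips offline.
  N28 sheds 170 MW to N11, N12: 85 each.
    N11: 40+85 = 125 > 120
    N12: 50+85 = 135 > 120
Round 3 — N11, N12 trip offline.
  N11 sheds 125 MW to N21: 125 each.
    N21: 60+125 = 185 > 110
  N12 sheds 135 MW to N16, N26, N8: 45 each.
    N16: 70+45 = 115 ≤ 130
    N26: 90+45 = 135 > 120
    N8: 50+45 = 95 ≤ 140
Round 4 — N21, N26 trip offline.
  N21 sheds 185 MW to N16, N8: 92 each (1 lost).
    N16: 115+92 = 207 > 130
    N8: 95+92 = 187 > 140
  N26 sheds 135 MW: no online neighbours, lost.
Round 5 — N16, N8 trip offline.
  N16 sheds 207 MW: no online neighbours, lost.
  N8 sheds 187 MW: no online neighbours, lost.
No further trips.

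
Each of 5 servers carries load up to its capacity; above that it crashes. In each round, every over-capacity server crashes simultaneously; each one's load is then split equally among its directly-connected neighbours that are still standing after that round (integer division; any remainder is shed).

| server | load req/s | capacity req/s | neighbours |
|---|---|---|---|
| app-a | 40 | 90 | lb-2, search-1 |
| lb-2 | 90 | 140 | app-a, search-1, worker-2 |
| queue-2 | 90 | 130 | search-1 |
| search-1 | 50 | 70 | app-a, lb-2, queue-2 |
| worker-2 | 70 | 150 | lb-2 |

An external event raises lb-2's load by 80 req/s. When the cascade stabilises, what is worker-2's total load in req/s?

126

Round 1 — lb-2 at 170 > 140. lb-2 crashes.
  lb-2 sheds 170 req/s to app-a, search-1, worker-2: 56 each (2 lost).
    app-a: 40+56 = 96 > 90
    search-1: 50+56 = 106 > 70
    worker-2: 70+56 = 126 ≤ 150
Round 2 — app-a, search-1 crash.
  app-a sheds 96 req/s: no online neighbours, lost.
  search-1 sheds 106 req/s to queue-2: 106 each.
    queue-2: 90+106 = 196 > 130
Round 3 — queue-2 crashes.
  queue-2 sheds 196 req/s: no online neighbours, lost.
No further crashes.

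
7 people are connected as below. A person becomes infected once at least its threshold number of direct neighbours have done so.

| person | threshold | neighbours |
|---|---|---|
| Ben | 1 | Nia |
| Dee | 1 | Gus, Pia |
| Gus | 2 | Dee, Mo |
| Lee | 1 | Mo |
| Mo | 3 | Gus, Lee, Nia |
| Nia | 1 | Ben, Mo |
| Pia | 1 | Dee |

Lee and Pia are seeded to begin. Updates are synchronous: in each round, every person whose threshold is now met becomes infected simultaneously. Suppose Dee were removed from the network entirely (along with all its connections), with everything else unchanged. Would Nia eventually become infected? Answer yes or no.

With Dee removed:
Round 1 — Lee, Pia become infected (initial).
Round 2 — no new infections; cascade stops.

no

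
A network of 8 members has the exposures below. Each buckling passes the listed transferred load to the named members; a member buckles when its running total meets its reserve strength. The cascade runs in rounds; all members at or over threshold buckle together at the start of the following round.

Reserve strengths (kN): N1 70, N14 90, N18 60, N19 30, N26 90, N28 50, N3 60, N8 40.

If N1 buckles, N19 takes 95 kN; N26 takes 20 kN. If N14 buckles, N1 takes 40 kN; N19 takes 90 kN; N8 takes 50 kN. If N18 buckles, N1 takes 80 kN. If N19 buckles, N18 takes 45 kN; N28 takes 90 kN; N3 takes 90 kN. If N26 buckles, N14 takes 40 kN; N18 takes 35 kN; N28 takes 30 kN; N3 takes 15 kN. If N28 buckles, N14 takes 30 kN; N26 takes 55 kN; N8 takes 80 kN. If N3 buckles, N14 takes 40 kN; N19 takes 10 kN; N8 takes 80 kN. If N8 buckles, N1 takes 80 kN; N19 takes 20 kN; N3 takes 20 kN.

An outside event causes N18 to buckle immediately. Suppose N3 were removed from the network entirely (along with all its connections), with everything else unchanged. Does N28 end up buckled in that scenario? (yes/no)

yes

With N3 removed:
Round 1 — N18 buckles (initial).
  N1: +80 → 80 ≥ 70
Round 2 — N1 buckles.
  N19: +95 → 95 ≥ 30
  N26: +20 → 20 < 90
Round 3 — N19 buckles.
  N28: +90 → 90 ≥ 50
Round 4 — N28 buckles.
  N14: +30 → 30 < 90
  N26: +55 → 75 < 90
  N8: +80 → 80 ≥ 40
Round 5 — N8 buckles.
No further bucklings.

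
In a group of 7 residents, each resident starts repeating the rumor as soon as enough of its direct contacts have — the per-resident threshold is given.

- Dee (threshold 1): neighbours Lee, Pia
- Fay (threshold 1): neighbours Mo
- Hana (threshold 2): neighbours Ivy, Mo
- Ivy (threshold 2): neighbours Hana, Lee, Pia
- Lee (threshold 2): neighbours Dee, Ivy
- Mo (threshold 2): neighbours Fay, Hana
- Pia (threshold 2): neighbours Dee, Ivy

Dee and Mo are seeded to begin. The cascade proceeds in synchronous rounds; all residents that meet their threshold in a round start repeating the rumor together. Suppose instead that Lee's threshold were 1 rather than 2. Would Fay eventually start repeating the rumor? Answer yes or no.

yes

With Lee's threshold at 1:
Round 1 — Dee, Mo start repeating the rumor (initial).
Round 2 — checking thresholds:
  Fay: 1 of 1 neighbours ≥ 1, starts repeating the rumor.
  Hana: 1 of 2 neighbours < 2, holds.
  Lee: 1 of 2 neighbours ≥ 1, starts repeating the rumor.
  Pia: 1 of 2 neighbours < 2, holds.
Round 3 — no new spreads; cascade stops.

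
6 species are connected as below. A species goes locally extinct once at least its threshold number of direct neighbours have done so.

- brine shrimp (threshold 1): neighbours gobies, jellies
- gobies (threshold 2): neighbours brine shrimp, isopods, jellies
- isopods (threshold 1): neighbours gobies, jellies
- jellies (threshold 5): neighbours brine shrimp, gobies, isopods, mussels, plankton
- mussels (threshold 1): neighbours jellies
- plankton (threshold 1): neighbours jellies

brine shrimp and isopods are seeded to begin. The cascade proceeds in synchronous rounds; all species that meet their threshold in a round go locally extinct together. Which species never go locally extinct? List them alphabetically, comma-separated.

Round 1 — brine shrimp, isopods go locally extinct (initial).
Round 2 — checking thresholds:
  gobies: 2 of 3 neighbours ≥ 2, goes locally extinct.
  jellies: 2 of 5 neighbours < 5, holds.
Round 3 — no new extinctions; cascade stops.

jellies, mussels, plankton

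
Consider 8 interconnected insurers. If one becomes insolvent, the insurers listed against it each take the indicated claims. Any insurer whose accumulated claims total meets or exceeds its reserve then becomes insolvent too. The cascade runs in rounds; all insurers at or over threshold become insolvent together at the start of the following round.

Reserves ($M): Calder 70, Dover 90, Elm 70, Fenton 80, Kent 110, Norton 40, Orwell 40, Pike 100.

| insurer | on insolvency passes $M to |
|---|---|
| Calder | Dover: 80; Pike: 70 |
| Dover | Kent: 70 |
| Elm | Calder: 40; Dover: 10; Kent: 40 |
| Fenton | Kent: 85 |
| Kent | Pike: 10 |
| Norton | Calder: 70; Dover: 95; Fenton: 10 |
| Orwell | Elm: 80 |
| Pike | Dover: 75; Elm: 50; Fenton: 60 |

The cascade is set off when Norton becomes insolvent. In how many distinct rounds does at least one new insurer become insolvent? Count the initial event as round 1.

2

Round 1 — Norton becomes insolvent (initial).
  Calder: +70 → 70 ≥ 70
  Dover: +95 → 95 ≥ 90
  Fenton: +10 → 10 < 80
Round 2 — Calder, Dover become insolvent.
  Kent: +70 → 70 < 110
  Pike: +70 → 70 < 100
No further insolvencies.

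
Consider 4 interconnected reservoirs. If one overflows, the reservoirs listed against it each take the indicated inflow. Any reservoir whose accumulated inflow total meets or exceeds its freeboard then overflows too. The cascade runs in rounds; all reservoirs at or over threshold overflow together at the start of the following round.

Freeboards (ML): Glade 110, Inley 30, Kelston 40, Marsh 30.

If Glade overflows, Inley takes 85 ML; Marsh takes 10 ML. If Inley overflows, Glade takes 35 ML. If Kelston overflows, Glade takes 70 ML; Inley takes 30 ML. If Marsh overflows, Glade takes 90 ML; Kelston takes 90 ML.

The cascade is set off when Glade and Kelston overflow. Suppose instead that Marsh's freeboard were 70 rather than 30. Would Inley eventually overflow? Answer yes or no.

With Marsh's freeboard at 70:
Round 1 — Glade, Kelston overflow (initial).
  Inley: +85+30 → 115 ≥ 30
  Marsh: +10 → 10 < 70
Round 2 — Inley overflows.
No further overflows.

yes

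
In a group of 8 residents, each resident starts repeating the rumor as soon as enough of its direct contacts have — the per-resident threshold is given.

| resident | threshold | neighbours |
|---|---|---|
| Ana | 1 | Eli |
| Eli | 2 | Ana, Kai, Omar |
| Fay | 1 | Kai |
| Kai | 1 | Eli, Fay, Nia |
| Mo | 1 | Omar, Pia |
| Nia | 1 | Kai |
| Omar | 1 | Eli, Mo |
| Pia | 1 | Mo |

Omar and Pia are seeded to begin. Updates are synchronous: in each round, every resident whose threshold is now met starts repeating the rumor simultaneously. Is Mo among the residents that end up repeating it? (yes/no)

yes

Round 1 — Omar, Pia start repeating the rumor (initial).
Round 2 — checking thresholds:
  Eli: 1 of 3 neighbours < 2, below threshold.
  Mo: 2 of 2 neighbours ≥ 1, starts repeating the rumor.
Round 3 — no new spreads; cascade stops.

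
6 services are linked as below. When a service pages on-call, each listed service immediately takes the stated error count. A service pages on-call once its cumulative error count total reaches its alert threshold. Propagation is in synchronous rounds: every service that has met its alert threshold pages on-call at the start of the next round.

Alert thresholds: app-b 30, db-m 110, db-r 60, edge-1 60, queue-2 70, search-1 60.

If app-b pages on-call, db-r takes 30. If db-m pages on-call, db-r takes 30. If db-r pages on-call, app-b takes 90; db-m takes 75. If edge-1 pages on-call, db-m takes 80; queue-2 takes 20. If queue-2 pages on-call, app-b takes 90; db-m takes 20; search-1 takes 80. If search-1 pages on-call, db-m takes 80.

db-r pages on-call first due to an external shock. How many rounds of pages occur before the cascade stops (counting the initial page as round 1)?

2

Round 1 — db-r pages on-call (initial).
  app-b: +90 → 90 ≥ 30
  db-m: +75 → 75 < 110
Round 2 — app-b pages on-call.
No further pages.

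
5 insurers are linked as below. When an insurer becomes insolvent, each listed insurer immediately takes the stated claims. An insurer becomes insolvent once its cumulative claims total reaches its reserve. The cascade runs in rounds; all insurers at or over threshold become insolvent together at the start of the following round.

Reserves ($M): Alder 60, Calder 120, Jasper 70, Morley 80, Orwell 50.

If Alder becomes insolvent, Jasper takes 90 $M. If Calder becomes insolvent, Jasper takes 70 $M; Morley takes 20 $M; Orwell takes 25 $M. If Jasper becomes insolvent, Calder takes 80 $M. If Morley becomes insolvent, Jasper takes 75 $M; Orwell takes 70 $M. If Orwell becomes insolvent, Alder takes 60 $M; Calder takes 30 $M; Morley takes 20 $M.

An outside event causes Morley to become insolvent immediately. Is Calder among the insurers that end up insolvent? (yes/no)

Round 1 — Morley becomes insolvent (initial).
  Jasper: +75 → 75 ≥ 70
  Orwell: +70 → 70 ≥ 50
Round 2 — Jasper, Orwell become insolvent.
  Alder: +60 → 60 ≥ 60
  Calder: +80+30 → 110 < 120
Round 3 — Alder becomes insolvent.
No further insolvencies.

no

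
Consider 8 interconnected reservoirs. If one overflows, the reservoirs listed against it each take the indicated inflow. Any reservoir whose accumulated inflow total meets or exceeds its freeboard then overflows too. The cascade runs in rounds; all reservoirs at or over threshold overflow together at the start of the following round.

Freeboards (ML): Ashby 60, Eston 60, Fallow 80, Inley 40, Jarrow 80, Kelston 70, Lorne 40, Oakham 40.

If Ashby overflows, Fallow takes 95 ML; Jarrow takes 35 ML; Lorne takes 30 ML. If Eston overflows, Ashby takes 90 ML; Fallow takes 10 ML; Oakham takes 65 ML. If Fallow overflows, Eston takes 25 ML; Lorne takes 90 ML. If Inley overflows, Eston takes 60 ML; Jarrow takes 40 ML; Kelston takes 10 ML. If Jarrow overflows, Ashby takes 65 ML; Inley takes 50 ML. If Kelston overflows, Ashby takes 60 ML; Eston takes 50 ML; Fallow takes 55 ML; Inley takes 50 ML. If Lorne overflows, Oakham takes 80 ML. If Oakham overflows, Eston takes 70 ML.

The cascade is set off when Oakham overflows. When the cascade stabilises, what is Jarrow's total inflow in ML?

Round 1 — Oakham overflows (initial).
  Eston: +70 → 70 ≥ 60
Round 2 — Eston overflows.
  Ashby: +90 → 90 ≥ 60
  Fallow: +10 → 10 < 80
Round 3 — Ashby overflows.
  Fallow: +95 → 105 ≥ 80
  Jarrow: +35 → 35 < 80
  Lorne: +30 → 30 < 40
Round 4 — Fallow overflows.
  Lorne: +90 → 120 ≥ 40
Round 5 — Lorne overflows.
No further overflows.

35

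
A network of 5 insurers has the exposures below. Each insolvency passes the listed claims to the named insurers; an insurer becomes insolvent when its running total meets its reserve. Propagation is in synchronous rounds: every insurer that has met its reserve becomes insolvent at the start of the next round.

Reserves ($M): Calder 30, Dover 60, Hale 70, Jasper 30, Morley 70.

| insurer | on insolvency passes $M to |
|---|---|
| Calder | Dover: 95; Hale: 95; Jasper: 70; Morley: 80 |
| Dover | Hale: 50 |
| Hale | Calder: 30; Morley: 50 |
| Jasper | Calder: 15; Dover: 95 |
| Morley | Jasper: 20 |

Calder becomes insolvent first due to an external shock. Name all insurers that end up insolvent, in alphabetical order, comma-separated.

Round 1 — Calder becomes insolvent (initial).
  Dover: +95 → 95 ≥ 60
  Hale: +95 → 95 ≥ 70
  Jasper: +70 → 70 ≥ 30
  Morley: +80 → 80 ≥ 70
Round 2 — Dover, Hale, Jasper, Morley become insolvent.
No further insolvencies.

Calder, Dover, Hale, Jasper, Morley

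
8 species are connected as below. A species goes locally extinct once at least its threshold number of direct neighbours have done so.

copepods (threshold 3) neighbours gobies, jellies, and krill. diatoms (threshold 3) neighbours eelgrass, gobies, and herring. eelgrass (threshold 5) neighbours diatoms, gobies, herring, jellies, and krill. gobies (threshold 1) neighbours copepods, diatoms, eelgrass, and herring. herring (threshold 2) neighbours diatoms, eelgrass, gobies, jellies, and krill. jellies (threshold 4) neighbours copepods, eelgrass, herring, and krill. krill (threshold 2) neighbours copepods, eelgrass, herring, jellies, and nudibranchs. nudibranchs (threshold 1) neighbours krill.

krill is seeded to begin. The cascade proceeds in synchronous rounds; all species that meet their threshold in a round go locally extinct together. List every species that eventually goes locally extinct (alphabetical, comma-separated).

krill, nudibranchs

Round 1 — krill goes locally extinct (initial).
Round 2 — checking thresholds:
  copepods: 1 of 3 neighbours < 3, not yet.
  eelgrass: 1 of 5 neighbours < 5, not yet.
  herring: 1 of 5 neighbours < 2, not yet.
  jellies: 1 of 4 neighbours < 4, not yet.
  nudibranchs: 1 of 1 neighbours ≥ 1, goes locally extinct.
Round 3 — no new extinctions; cascade stops.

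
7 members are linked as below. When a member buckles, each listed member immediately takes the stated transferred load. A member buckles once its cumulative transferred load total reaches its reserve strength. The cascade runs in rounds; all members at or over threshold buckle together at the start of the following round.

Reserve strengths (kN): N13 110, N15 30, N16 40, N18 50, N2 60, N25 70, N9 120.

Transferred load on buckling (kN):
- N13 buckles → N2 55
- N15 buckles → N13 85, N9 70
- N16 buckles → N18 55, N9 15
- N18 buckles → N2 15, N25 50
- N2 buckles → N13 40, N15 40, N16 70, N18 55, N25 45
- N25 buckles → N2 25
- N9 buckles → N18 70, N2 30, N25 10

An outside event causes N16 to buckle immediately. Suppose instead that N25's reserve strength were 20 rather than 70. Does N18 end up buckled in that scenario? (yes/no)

yes

With N25's reserve strength at 20:
Round 1 — N16 buckles (initial).
  N18: +55 → 55 ≥ 50
  N9: +15 → 15 < 120
Round 2 — N18 buckles.
  N2: +15 → 15 < 60
  N25: +50 → 50 ≥ 20
Round 3 — N25 buckles.
  N2: +25 → 40 < 60
No further bucklings.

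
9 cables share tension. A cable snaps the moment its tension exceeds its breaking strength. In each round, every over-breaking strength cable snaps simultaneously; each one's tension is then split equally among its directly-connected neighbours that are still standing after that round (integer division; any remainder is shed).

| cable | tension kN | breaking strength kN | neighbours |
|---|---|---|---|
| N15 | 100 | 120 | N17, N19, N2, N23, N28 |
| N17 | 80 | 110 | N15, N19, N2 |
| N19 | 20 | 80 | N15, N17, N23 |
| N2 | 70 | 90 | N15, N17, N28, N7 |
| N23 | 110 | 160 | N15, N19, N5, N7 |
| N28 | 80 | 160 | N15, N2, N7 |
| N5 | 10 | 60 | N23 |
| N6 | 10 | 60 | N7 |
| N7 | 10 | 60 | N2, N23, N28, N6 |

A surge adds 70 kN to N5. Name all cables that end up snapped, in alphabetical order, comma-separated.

N15, N17, N19, N2, N23, N28, N5, N7

Round 1 — N5 at 80 > 60. N5 snaps.
  N5 sheds 80 kN to N23: 80 each.
    N23: 110+80 = 190 > 160
Round 2 — N23 snaps.
  N23 sheds 190 kN to N15, N19, N7: 63 each (1 lost).
    N15: 100+63 = 163 > 120
    N19: 20+63 = 83 > 80
    N7: 10+63 = 73 > 60
Round 3 — N15, N19, N7 snap.
  N15 sheds 163 kN to N17, N2, N28: 54 each (1 lost).
    N17: 80+54 = 134 > 110
    N2: 70+54 = 124 > 90
    N28: 80+54 = 134 ≤ 160
  N19 sheds 83 kN to N17: 83 each.
    N17: 134+83 = 217 > 110
  N7 sheds 73 kN to N2, N28, N6: 24 each (1 lost).
    N2: 124+24 = 148 > 90
    N28: 134+24 = 158 ≤ 160
    N6: 10+24 = 34 ≤ 60
Round 4 — N17, N2 snap.
  N17 sheds 217 kN: no online neighbours, lost.
  N2 sheds 148 kN to N28: 148 each.
    N28: 158+148 = 306 > 160
Round 5 — N28 snaps.
  N28 sheds 306 kN: no online neighbours, lost.
No further breaks.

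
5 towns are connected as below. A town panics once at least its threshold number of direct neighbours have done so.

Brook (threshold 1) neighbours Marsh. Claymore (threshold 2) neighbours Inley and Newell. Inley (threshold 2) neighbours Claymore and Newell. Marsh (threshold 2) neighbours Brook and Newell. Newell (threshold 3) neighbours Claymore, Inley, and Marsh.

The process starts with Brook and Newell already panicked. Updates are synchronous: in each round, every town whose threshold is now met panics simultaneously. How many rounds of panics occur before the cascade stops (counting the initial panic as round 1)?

Round 1 — Brook, Newell panic (initial).
Round 2 — checking thresholds:
  Claymore: 1 of 2 neighbours < 2, holds.
  Inley: 1 of 2 neighbours < 2, holds.
  Marsh: 2 of 2 neighbours ≥ 2, panics.
Round 3 — no new panics; cascade stops.

2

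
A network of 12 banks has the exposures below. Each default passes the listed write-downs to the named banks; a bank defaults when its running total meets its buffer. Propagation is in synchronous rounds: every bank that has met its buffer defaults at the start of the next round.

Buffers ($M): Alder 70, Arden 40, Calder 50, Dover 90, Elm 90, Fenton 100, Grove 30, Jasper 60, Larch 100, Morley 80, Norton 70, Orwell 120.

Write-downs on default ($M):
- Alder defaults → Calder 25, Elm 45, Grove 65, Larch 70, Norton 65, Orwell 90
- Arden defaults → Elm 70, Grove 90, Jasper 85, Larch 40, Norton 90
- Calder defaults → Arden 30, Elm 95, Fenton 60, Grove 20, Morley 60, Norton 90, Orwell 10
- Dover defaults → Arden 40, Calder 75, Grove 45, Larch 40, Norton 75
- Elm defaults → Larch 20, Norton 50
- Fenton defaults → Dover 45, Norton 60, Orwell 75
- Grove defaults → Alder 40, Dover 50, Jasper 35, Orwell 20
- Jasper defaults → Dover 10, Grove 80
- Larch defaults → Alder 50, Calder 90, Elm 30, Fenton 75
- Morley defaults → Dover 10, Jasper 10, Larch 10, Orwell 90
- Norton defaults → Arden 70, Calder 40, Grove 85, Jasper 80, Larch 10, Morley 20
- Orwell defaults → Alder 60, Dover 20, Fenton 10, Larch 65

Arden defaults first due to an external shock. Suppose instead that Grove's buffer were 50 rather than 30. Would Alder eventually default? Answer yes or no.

no

With Grove's buffer at 50:
Round 1 — Arden defaults (initial).
  Elm: +70 → 70 < 90
  Grove: +90 → 90 ≥ 50
  Jasper: +85 → 85 ≥ 60
  Larch: +40 → 40 < 100
  Norton: +90 → 90 ≥ 70
Round 2 — Grove, Jasper, Norton default.
  Alder: +40 → 40 < 70
  Calder: +40 → 40 < 50
  Dover: +50+10 → 60 < 90
  Larch: +10 → 50 < 100
  Morley: +20 → 20 < 80
  Orwell: +20 → 20 < 120
No further defaults.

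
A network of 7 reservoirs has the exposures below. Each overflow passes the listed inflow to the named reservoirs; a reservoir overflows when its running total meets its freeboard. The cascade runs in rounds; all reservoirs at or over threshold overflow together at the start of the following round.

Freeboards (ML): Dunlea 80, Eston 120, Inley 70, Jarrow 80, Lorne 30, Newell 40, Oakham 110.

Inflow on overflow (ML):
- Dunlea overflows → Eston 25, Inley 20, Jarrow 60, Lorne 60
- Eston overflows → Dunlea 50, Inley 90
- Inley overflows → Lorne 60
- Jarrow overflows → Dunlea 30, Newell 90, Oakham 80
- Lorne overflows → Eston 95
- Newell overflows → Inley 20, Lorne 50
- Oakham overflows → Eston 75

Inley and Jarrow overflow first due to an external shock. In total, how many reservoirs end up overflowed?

Round 1 — Inley, Jarrow overflow (initial).
  Dunlea: +30 → 30 < 80
  Lorne: +60 → 60 ≥ 30
  Newell: +90 → 90 ≥ 40
  Oakham: +80 → 80 < 110
Round 2 — Lorne, Newell overflow.
  Eston: +95 → 95 < 120
No further overflows.

4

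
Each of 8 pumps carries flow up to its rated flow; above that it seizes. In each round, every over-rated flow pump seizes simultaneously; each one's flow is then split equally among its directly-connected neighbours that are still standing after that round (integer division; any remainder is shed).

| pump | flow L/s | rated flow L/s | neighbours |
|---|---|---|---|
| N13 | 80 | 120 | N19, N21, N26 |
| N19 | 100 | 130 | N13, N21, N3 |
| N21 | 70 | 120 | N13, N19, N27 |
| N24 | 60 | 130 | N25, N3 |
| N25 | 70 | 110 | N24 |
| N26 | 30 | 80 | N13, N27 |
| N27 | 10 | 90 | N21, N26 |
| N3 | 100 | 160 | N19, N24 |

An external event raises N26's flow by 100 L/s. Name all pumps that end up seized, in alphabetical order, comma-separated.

N13, N19, N21, N24, N25, N26, N27, N3

Round 1 — N26 at 130 > 80. N26 seizes.
  N26 sheds 130 L/s to N13, N27: 65 each.
    N13: 80+65 = 145 > 120
    N27: 10+65 = 75 ≤ 90
Round 2 — N13 seizes.
  N13 sheds 145 L/s to N19, N21: 72 each (1 lost).
    N19: 100+72 = 172 > 130
    N21: 70+72 = 142 > 120
Round 3 — N19, N21 seize.
  N19 sheds 172 L/s to N3: 172 each.
    N3: 100+172 = 272 > 160
  N21 sheds 142 L/s to N27: 142 each.
    N27: 75+142 = 217 > 90
Round 4 — N27, N3 seize.
  N27 sheds 217 L/s: no online neighbours, lost.
  N3 sheds 272 L/s to N24: 272 each.
    N24: 60+272 = 332 > 130
Round 5 — N24 seizes.
  N24 sheds 332 L/s to N25: 332 each.
    N25: 70+332 = 402 > 110
Round 6 — N25 seizes.
  N25 sheds 402 L/s: no online neighbours, lost.
No further seizures.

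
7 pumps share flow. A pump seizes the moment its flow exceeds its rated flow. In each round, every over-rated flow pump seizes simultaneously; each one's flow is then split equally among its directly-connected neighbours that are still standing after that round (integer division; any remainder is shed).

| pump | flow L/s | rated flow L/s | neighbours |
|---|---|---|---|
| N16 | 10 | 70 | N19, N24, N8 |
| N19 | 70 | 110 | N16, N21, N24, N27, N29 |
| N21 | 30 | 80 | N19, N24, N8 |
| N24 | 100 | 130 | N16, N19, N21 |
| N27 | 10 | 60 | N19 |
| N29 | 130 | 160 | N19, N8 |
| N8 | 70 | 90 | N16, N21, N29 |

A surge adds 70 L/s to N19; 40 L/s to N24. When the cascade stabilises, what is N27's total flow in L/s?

45

Round 1 — N19 at 140 > 110; N24 at 140 > 130. N19, N24 seize.
  N19 sheds 140 L/s to N16, N21, N27, N29: 35 each.
    N16: 10+35 = 45 ≤ 70
    N21: 30+35 = 65 ≤ 80
    N27: 10+35 = 45 ≤ 60
    N29: 130+35 = 165 > 160
  N24 sheds 140 L/s to N16, N21: 70 each.
    N16: 45+70 = 115 > 70
    N21: 65+70 = 135 > 80
Round 2 — N16, N21, N29 seize.
  N16 sheds 115 L/s to N8: 115 each.
    N8: 70+115 = 185 > 90
  N21 sheds 135 L/s to N8: 135 each.
    N8: 185+135 = 320 > 90
  N29 sheds 165 L/s to N8: 165 each.
    N8: 320+165 = 485 > 90
Round 3 — N8 seizes.
  N8 sheds 485 L/s: no online neighbours, lost.
No further seizures.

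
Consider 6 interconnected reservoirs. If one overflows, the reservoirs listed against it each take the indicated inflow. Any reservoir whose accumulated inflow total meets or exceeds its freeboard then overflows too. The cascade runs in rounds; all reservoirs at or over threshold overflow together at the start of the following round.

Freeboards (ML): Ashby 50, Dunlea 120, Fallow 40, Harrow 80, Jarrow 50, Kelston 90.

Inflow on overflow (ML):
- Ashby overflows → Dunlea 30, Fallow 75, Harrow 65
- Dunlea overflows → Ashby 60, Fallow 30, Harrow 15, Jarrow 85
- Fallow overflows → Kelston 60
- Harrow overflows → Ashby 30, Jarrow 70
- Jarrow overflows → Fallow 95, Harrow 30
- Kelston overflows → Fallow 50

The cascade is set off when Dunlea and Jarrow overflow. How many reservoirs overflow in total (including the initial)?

5

Round 1 — Dunlea, Jarrow overflow (initial).
  Ashby: +60 → 60 ≥ 50
  Fallow: +30+95 → 125 ≥ 40
  Harrow: +15+30 → 45 < 80
Round 2 — Ashby, Fallow overflow.
  Harrow: +65 → 110 ≥ 80
  Kelston: +60 → 60 < 90
Round 3 — Harrow overflows.
No further overflows.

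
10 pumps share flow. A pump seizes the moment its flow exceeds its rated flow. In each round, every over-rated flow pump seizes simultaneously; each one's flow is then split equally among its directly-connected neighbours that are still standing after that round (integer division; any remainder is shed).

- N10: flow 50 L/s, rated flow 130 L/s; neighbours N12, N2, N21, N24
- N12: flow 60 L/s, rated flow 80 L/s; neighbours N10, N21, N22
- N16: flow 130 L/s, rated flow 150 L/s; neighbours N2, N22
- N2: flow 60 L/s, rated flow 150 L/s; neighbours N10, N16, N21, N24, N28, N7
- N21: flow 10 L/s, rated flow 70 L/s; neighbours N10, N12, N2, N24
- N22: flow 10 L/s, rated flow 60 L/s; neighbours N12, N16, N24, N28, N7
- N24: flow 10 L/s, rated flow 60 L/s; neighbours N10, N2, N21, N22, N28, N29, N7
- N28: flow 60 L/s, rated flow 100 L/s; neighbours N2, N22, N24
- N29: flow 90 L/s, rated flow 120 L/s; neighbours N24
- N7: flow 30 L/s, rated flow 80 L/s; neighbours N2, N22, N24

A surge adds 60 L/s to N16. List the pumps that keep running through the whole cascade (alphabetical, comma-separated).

N29

Round 1 — N16 at 190 > 150. N16 seizes.
  N16 sheds 190 L/s to N2, N22: 95 each.
    N2: 60+95 = 155 > 150
    N22: 10+95 = 105 > 60
Round 2 — N2, N22 seize.
  N2 sheds 155 L/s to N10, N21, N24, N28, N7: 31 each.
    N10: 50+31 = 81 ≤ 130
    N21: 10+31 = 41 ≤ 70
    N24: 10+31 = 41 ≤ 60
    N28: 60+31 = 91 ≤ 100
    N7: 30+31 = 61 ≤ 80
  N22 sheds 105 L/s to N12, N24, N28, N7: 26 each (1 lost).
    N12: 60+26 = 86 > 80
    N24: 41+26 = 67 > 60
    N28: 91+26 = 117 > 100
    N7: 61+26 = 87 > 80
Round 3 — N12, N24, N28, N7 seize.
  N12 sheds 86 L/s to N10, N21: 43 each.
    N10: 81+43 = 124 ≤ 130
    N21: 41+43 = 84 > 70
  N24 sheds 67 L/s to N10, N21, N29: 22 each (1 lost).
    N10: 124+22 = 146 > 130
    N21: 84+22 = 106 > 70
    N29: 90+22 = 112 ≤ 120
  N28 sheds 117 L/s: no online neighbours, lost.
  N7 sheds 87 L/s: no online neighbours, lost.
Round 4 — N10, N21 seize.
  N10 sheds 146 L/s: no online neighbours, lost.
  N21 sheds 106 L/s: no online neighbours, lost.
No further seizures.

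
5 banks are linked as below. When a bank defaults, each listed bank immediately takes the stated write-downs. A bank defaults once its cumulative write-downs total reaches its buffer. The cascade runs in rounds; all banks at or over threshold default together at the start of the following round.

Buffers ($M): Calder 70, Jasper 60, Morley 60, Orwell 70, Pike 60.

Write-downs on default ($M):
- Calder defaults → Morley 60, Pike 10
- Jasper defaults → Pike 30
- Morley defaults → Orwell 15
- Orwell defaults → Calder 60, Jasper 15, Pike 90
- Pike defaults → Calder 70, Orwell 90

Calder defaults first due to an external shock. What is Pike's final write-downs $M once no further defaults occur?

10

Round 1 — Calder defaults (initial).
  Morley: +60 → 60 ≥ 60
  Pike: +10 → 10 < 60
Round 2 — Morley defaults.
  Orwell: +15 → 15 < 70
No further defaults.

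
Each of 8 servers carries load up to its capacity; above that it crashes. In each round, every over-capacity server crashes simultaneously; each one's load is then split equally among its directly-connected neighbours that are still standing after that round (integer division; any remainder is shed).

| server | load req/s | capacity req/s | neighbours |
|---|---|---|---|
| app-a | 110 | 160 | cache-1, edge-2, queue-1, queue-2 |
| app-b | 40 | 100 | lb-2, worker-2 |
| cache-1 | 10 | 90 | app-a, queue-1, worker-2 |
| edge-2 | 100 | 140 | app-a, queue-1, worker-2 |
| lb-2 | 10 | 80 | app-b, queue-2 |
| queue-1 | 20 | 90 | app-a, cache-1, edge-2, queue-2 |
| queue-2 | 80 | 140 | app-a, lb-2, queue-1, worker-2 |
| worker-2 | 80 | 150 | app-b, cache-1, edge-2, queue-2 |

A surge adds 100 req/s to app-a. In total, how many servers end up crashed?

8

Round 1 — app-a at 210 > 160. app-a crashes.
  app-a sheds 210 req/s to cache-1, edge-2, queue-1, queue-2: 52 each (2 lost).
    cache-1: 10+52 = 62 ≤ 90
    edge-2: 100+52 = 152 > 140
    queue-1: 20+52 = 72 ≤ 90
    queue-2: 80+52 = 132 ≤ 140
Round 2 — edge-2 crashes.
  edge-2 sheds 152 req/s to queue-1, worker-2: 76 each.
    queue-1: 72+76 = 148 > 90
    worker-2: 80+76 = 156 > 150
Round 3 — queue-1, worker-2 crash.
  queue-1 sheds 148 req/s to cache-1, queue-2: 74 each.
    cache-1: 62+74 = 136 > 90
    queue-2: 132+74 = 206 > 140
  worker-2 sheds 156 req/s to app-b, cache-1, queue-2: 52 each.
    app-b: 40+52 = 92 ≤ 100
    cache-1: 136+52 = 188 > 90
    queue-2: 206+52 = 258 > 140
Round 4 — cache-1, queue-2 crash.
  cache-1 sheds 188 req/s: no online neighbours, lost.
  queue-2 sheds 258 req/s to lb-2: 258 each.
    lb-2: 10+258 = 268 > 80
Round 5 — lb-2 crashes.
  lb-2 sheds 268 req/s to app-b: 268 each.
    app-b: 92+268 = 360 > 100
Round 6 — app-b crashes.
  app-b sheds 360 req/s: no online neighbours, lost.
No further crashes.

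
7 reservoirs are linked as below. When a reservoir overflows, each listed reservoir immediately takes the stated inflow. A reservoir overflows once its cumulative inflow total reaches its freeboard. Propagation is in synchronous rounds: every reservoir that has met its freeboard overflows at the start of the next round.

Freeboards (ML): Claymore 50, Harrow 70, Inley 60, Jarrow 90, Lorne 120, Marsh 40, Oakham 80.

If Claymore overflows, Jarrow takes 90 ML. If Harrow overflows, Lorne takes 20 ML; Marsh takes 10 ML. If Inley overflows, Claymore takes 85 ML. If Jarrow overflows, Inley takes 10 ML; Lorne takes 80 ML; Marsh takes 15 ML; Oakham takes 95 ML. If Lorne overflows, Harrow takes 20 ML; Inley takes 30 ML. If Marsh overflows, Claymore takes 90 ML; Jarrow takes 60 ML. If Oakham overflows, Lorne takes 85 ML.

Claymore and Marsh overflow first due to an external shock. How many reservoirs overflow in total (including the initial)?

5

Round 1 — Claymore, Marsh overflow (initial).
  Jarrow: +90+60 → 150 ≥ 90
Round 2 — Jarrow overflows.
  Inley: +10 → 10 < 60
  Lorne: +80 → 80 < 120
  Oakham: +95 → 95 ≥ 80
Round 3 — Oakham overflows.
  Lorne: +85 → 165 ≥ 120
Round 4 — Lorne overflows.
  Harrow: +20 → 20 < 70
  Inley: +30 → 40 < 60
No further overflows.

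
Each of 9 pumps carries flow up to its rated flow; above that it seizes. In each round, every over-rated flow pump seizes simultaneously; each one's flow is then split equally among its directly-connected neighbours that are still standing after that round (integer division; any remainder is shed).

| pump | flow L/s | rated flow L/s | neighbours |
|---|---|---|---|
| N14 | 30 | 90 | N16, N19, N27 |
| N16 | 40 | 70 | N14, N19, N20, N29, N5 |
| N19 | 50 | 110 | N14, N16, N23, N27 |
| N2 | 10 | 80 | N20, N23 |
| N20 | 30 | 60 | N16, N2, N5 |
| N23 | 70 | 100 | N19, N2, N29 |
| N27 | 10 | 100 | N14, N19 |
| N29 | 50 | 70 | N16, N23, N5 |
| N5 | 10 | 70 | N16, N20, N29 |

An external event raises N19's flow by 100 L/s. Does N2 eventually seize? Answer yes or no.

Round 1 — N19 at 150 > 110. N19 seizes.
  N19 sheds 150 L/s to N14, N16, N23, N27: 37 each (2 lost).
    N14: 30+37 = 67 ≤ 90
    N16: 40+37 = 77 > 70
    N23: 70+37 = 107 > 100
    N27: 10+37 = 47 ≤ 100
Round 2 — N16, N23 seize.
  N16 sheds 77 L/s to N14, N20, N29, N5: 19 each (1 lost).
    N14: 67+19 = 86 ≤ 90
    N20: 30+19 = 49 ≤ 60
    N29: 50+19 = 69 ≤ 70
    N5: 10+19 = 29 ≤ 70
  N23 sheds 107 L/s to N2, N29: 53 each (1 lost).
    N2: 10+53 = 63 ≤ 80
    N29: 69+53 = 122 > 70
Round 3 — N29 seizes.
  N29 sheds 122 L/s to N5: 122 each.
    N5: 29+122 = 151 > 70
Round 4 — N5 seizes.
  N5 sheds 151 L/s to N20: 151 each.
    N20: 49+151 = 200 > 60
Round 5 — N20 seizes.
  N20 sheds 200 L/s to N2: 200 each.
    N2: 63+200 = 263 > 80
Round 6 — N2 seizes.
  N2 sheds 263 L/s: no online neighbours, lost.
No further seizures.

yes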